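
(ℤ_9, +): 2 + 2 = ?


Operation: addition mod 9
2 + 2 = (a + b) mod 9 with a = 2, b = 2

2 + 2 = 4


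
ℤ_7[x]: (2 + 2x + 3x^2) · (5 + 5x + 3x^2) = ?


Expand and collect like terms; reduce coefficients mod 7:
x^0: 2·5 = 10 ≡ 3 (mod 7)
x^1: 2·5 + 2·5 = 20 ≡ 6 (mod 7)
x^2: 2·3 + 2·5 + 3·5 = 31 ≡ 3 (mod 7)
x^3: 2·3 + 3·5 = 21 ≡ 0 (mod 7)
x^4: 3·3 = 9 ≡ 2 (mod 7)
Result: 3 + 6x + 3x^2 + 2x^4

f · g = 3 + 6x + 3x^2 + 2x^4


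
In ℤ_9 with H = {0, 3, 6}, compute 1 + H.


1 + H = {1 + h (mod 9) : h ∈ H}
1+0=1, 1+3=4, 1+6=7

1 + H = {1, 4, 7}


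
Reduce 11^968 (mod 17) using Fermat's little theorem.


Fermat's little theorem: if p is prime and gcd(a,p)=1, then a^(p-1) ≡ 1 (mod p)
p = 17 is prime, gcd(11,17) = 1
Reduce exponent: 968 mod 16 = 8
So 11^968 ≡ 11^8 (mod 17)
11^8 mod 17 = 16

11^968 ≡ 16 (mod 17)


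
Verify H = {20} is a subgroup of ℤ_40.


Subgroup test for H = {20} in (ℤ_40, +):
(1) 0 ∈ H? No
(2) Closure: for all a,b ∈ H, (a+b) mod 40 ∈ H? No  [counterexample: 20 + 20 = 0 ∉ H]
(3) Inverses: for all a ∈ H, -a mod 40 ∈ H? Yes

No, H is not a subgroup of ℤ_40


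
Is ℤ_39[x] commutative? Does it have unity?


ℤ_39 has zero divisors (3·13 ≡ 0), and these lift to constant zero divisors in ℤ_39[x]; so not an integral domain
Commutative: Yes
Integral domain: No
Has unity: Yes

ℤ_39[x]: Commutative=Yes, Unity=Yes


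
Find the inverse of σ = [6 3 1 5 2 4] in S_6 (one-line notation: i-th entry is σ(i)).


To find σ⁻¹, swap domain and range:
σ(1) = 6 → σ⁻¹(6) = 1
σ(2) = 3 → σ⁻¹(3) = 2
σ(3) = 1 → σ⁻¹(1) = 3
σ(4) = 5 → σ⁻¹(5) = 4
σ(5) = 2 → σ⁻¹(2) = 5
σ(6) = 4 → σ⁻¹(4) = 6

σ⁻¹ = [3 5 2 6 4 1]


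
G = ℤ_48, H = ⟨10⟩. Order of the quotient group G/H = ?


|⟨10⟩| = n / gcd(10, 48) = 48 / 2 = 24
H is normal (ℤ_48 is abelian).
|G/H| = |G| / |H| = 48 / 24 = 2

|G/H| = 2


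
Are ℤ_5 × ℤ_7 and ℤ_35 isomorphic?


Comparing ℤ_5 × ℤ_7 and ℤ_35:
gcd(5,7) = 1, so ℤ_5 × ℤ_7 ≅ ℤ_35 (CRT)

Yes, ℤ_5 × ℤ_7 ≅ ℤ_35


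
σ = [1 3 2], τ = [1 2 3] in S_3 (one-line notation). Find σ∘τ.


σ∘τ: apply τ first, then σ
1 →τ 1 →σ 1
2 →τ 2 →σ 3
3 →τ 3 →σ 2

σ∘τ = [1 3 2]


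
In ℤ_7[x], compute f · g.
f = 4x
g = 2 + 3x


Expand and collect like terms; reduce coefficients mod 7:
x^0: 0·2 = 0 ≡ 0 (mod 7)
x^1: 0·3 + 4·2 = 8 ≡ 1 (mod 7)
x^2: 4·3 = 12 ≡ 5 (mod 7)
Result: x + 5x^2

f · g = x + 5x^2


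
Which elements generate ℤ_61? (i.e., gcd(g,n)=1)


g generates ℤ_n iff gcd(g,n) = 1
Prime factors of 61: 61
Generators are g ∈ {1,...,60} not divisible by any of these primes.
Generators: {1, 2, 3, 4, 5, 6, 7, 8, 9, 10, 11, 12, 13, 14, 15, 16, 17, 18, 19, 20, 21, 22, 23, 24, 25, 26, 27, 28, 29, 30, 31, 32, 33, 34, 35, 36, 37, 38, 39, 40, 41, 42, 43, 44, 45, 46, 47, 48, 49, 50, 51, 52, 53, 54, 55, 56, 57, 58, 59, 60}
Number of generators = φ(61) = 60

Generators of ℤ_61 = {1, 2, 3, 4, 5, 6, 7, 8, 9, 10, 11, 12, 13, 14, 15, 16, 17, 18, 19, 20, 21, 22, 23, 24, 25, 26, 27, 28, 29, 30, 31, 32, 33, 34, 35, 36, 37, 38, 39, 40, 41, 42, 43, 44, 45, 46, 47, 48, 49, 50, 51, 52, 53, 54, 55, 56, 57, 58, 59, 60}


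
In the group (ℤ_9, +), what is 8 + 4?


Operation: addition mod 9
8 + 4 = (a + b) mod 9 with a = 8, b = 4

8 + 4 = 3


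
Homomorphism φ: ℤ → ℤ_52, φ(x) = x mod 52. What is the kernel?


Kernel = preimage of identity
ker(φ) = {x ∈ ℤ : x ≡ 0 (mod 52)} = 52ℤ = {0, ±52, ±104, ...}

ker(φ) = 52ℤ


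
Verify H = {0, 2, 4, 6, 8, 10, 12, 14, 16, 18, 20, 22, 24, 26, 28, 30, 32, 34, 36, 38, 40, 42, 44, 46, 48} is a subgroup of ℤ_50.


Subgroup test for H = {0, 2, 4, 6, 8, 10, 12, 14, 16, 18, 20, 22, 24, 26, 28, 30, 32, 34, 36, 38, 40, 42, 44, 46, 48} in (ℤ_50, +):
(1) 0 ∈ H? Yes
(2) Closure: for all a,b ∈ H, (a+b) mod 50 ∈ H? Yes
(3) Inverses: for all a ∈ H, -a mod 50 ∈ H? Yes

Yes, H is a subgroup of ℤ_50


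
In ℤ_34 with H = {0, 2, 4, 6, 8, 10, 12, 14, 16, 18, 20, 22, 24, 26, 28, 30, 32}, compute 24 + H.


24 + H = {24 + h (mod 34) : h ∈ H}
24+0=24, 24+2=26, 24+4=28, 24+6=30, 24+8=32, 24+10=0, 24+12=2, 24+14=4, 24+16=6, 24+18=8, 24+20=10, 24+22=12, 24+24=14, 24+26=16, 24+28=18, 24+30=20, 24+32=22
24 + H = {0, 2, 4, 6, 8, 10, 12, 14, 16, 18, 20, 22, 24, 26, 28, 30, 32} = 0 + H

24 + H = {0, 2, 4, 6, 8, 10, 12, 14, 16, 18, 20, 22, 24, 26, 28, 30, 32}


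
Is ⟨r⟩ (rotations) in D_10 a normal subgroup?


H = ⟨r⟩ (rotations) in D_10
The rotation subgroup ⟨r⟩ has index 2 in D_10, so it is normal

Yes, normal subgroup


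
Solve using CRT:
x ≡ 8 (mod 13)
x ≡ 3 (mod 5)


m₁ = 13, m₂ = 5, gcd = 1, so CRT applies. M = m₁·m₂ = 65
Let M₁ = M/m₁ = 5, M₂ = M/m₂ = 13
Find y₁ ≡ M₁⁻¹ (mod m₁): 5⁻¹ ≡ 8 (mod 13)
Find y₂ ≡ M₂⁻¹ (mod m₂): 13⁻¹ ≡ 2 (mod 5)
x = a₁·M₁·y₁ + a₂·M₂·y₂ = 8·5·8 + 3·13·2 = 398
Reduce mod 65: x ≡ 8
Check: 8 mod 13 = 8 ✓, 8 mod 5 = 3 ✓

x ≡ 8 (mod 65)


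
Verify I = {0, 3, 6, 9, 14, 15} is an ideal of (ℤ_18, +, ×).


Check ideal conditions for I = {0, 3, 6, 9, 14, 15} in ℤ_18:
(1) I is an additive subgroup? No
(2) For r ∈ ℤ_18 and a ∈ I: r·a ∈ I? No  [counterexample: r=2, a=6, r·a mod 18 = 12 ∉ I]

No, I is not an ideal of ℤ_18


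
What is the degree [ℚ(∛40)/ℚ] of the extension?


∛40 has minimal polynomial x³ - 40 (irreducible over ℚ since 40 is not a perfect cube)

[ℚ(∛40)/ℚ] = 3


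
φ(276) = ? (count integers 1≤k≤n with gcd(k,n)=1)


Factor n: 276 = 2^2 × 3 × 23
φ(n) = n · ∏(1 - 1/p) over distinct primes p | n
φ(276) = 276 · (1 - 1/2) · (1 - 1/3) · (1 - 1/23) = 88

φ(276) = 88


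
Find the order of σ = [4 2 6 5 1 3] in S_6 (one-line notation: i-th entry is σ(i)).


Cycle decomposition: (1 4 5) (3 6)
Cycle lengths: 3, 2
Order = lcm(3, 2) = 6

ord(σ) = 6


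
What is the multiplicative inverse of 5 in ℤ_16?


Use the extended Euclidean algorithm to write 1 = 5·s + 16·t; then s mod 16 is the inverse.
Euclidean algorithm:
  5 = 0·16 + 5
  16 = 3·5 + 1
  5 = 5·1 + 0
gcd(5,16) = 1
Back-substitution gives: 5·(-3) + 16·(1) = 1
So 5⁻¹ ≡ -3 ≡ 13 (mod 16)
Check: 5 × 13 = 65 ≡ 1 (mod 16) ✓

5⁻¹ ≡ 13 (mod 16)


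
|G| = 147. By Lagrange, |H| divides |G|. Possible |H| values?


Lagrange's theorem: |H| divides |G|
|G| = 147
Divisors of 147: 1, 3, 7, 21, 49, 147

Possible subgroup orders: {1, 3, 7, 21, 49, 147}


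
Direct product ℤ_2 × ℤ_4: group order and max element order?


|ℤ_2 × ℤ_4| = 2 × 4 = 8
Max element order = lcm(2,4) = 4
Cyclic? No (gcd=2)

|ℤ_2×ℤ_4| = 8, max element order = 4


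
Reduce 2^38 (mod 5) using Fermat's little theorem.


Fermat's little theorem: if p is prime and gcd(a,p)=1, then a^(p-1) ≡ 1 (mod p)
p = 5 is prime, gcd(2,5) = 1
Reduce exponent: 38 mod 4 = 2
So 2^38 ≡ 2^2 (mod 5)
2^2 mod 5 = 4

2^38 ≡ 4 (mod 5)


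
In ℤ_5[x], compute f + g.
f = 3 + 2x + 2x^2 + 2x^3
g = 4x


Add coefficients mod 5:
x^0: 3 + 0 = 3 (mod 5)
x^1: 2 + 4 = 1 (mod 5)
x^2: 2 + 0 = 2 (mod 5)
x^3: 2 + 0 = 2 (mod 5)
Result: 3 + x + 2x^2 + 2x^3

f + g = 3 + x + 2x^2 + 2x^3


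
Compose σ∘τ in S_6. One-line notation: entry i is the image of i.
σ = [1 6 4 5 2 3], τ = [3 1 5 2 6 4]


σ∘τ: apply τ first, then σ
1 →τ 3 →σ 4
2 →τ 1 →σ 1
3 →τ 5 →σ 2
4 →τ 2 →σ 6
5 →τ 6 →σ 3
6 →τ 4 →σ 5

σ∘τ = [4 1 2 6 3 5]


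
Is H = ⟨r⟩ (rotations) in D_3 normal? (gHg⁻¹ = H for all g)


H = ⟨r⟩ (rotations) in D_3
The rotation subgroup ⟨r⟩ has index 2 in D_3, so it is normal

Yes, normal subgroup


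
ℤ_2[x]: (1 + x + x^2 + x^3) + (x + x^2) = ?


Add coefficients mod 2:
x^0: 1 + 0 = 1 (mod 2)
x^1: 1 + 1 = 0 (mod 2)
x^2: 1 + 1 = 0 (mod 2)
x^3: 1 + 0 = 1 (mod 2)
Result: 1 + x^3

f + g = 1 + x^3


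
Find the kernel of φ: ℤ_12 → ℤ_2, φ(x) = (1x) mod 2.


Kernel = preimage of identity
ker(φ) = {x ∈ ℤ_12 : 1x ≡ 0 (mod 2)}. Since 2 | 12, φ is well-defined. The kernel is the cyclic subgroup ⟨2⟩ of ℤ_12 (order 6), i.e. {0, 2, 4, 6, 8, 10}

ker(φ) = {0, 2, 4, 6, 8, 10}


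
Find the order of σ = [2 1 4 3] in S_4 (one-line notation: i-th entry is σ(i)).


Cycle decomposition: (1 2) (3 4)
Cycle lengths: 2, 2
Order = lcm(2, 2) = 2

ord(σ) = 2


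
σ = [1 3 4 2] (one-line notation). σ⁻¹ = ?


To find σ⁻¹, swap domain and range:
σ(1) = 1 → σ⁻¹(1) = 1
σ(2) = 3 → σ⁻¹(3) = 2
σ(3) = 4 → σ⁻¹(4) = 3
σ(4) = 2 → σ⁻¹(2) = 4

σ⁻¹ = [1 4 2 3]


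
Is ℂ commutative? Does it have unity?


ℂ is a field: commutative, has unity, every nonzero element is a unit (hence an integral domain)
Commutative: Yes
Integral domain: Yes
Has unity: Yes

ℂ: Commutative=Yes, Unity=Yes


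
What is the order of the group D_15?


|D_n| = 2n (n rotations and n reflections)
|D_15| = 2×15 = 30

|D_15| = 30


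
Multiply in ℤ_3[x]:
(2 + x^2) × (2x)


Expand and collect like terms; reduce coefficients mod 3:
x^0: 2·0 = 0 ≡ 0 (mod 3)
x^1: 2·2 + 0·0 = 4 ≡ 1 (mod 3)
x^2: 0·2 + 1·0 = 0 ≡ 0 (mod 3)
x^3: 1·2 = 2 ≡ 2 (mod 3)
Result: x + 2x^3

f · g = x + 2x^3


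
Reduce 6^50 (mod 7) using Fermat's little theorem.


Fermat's little theorem: if p is prime and gcd(a,p)=1, then a^(p-1) ≡ 1 (mod p)
p = 7 is prime, gcd(6,7) = 1
Reduce exponent: 50 mod 6 = 2
So 6^50 ≡ 6^2 (mod 7)
6^2 mod 7 = 1

6^50 ≡ 1 (mod 7)


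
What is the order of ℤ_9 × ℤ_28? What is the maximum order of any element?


|ℤ_9 × ℤ_28| = 9 × 28 = 252
Max element order = lcm(9,28) = 252
Cyclic? Yes (gcd=1)

|ℤ_9×ℤ_28| = 252, max element order = 252


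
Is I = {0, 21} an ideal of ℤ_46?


Check ideal conditions for I = {0, 21} in ℤ_46:
(1) I is an additive subgroup? No
(2) For r ∈ ℤ_46 and a ∈ I: r·a ∈ I? No  [counterexample: r=2, a=21, r·a mod 46 = 42 ∉ I]

No, I is not an ideal of ℤ_46


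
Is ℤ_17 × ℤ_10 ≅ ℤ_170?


Comparing ℤ_17 × ℤ_10 and ℤ_170:
gcd(17,10) = 1, so ℤ_17 × ℤ_10 ≅ ℤ_170 (CRT)

Yes, ℤ_17 × ℤ_10 ≅ ℤ_170


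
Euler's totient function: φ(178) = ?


Factor n: 178 = 2 × 89
φ(n) = n · ∏(1 - 1/p) over distinct primes p | n
φ(178) = 178 · (1 - 1/2) · (1 - 1/89) = 88

φ(178) = 88


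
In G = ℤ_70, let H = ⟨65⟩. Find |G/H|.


|⟨65⟩| = n / gcd(65, 70) = 70 / 5 = 14
H is normal (ℤ_70 is abelian).
|G/H| = |G| / |H| = 70 / 14 = 5

|G/H| = 5


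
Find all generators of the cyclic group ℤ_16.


g generates ℤ_n iff gcd(g,n) = 1
Checking each g ∈ {1,...,15}:
gcd(1,16) = 1
gcd(2,16) = 2
gcd(3,16) = 1
gcd(4,16) = 4
gcd(5,16) = 1
gcd(6,16) = 2
gcd(7,16) = 1
gcd(8,16) = 8
gcd(9,16) = 1
gcd(10,16) = 2
gcd(11,16) = 1
gcd(12,16) = 4
gcd(13,16) = 1
gcd(14,16) = 2
gcd(15,16) = 1
Generators: {1, 3, 5, 7, 9, 11, 13, 15}
Number of generators = φ(16) = 8

Generators of ℤ_16 = {1, 3, 5, 7, 9, 11, 13, 15}


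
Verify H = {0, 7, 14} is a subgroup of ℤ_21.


Subgroup test for H = {0, 7, 14} in (ℤ_21, +):
(1) 0 ∈ H? Yes
(2) Closure: for all a,b ∈ H, (a+b) mod 21 ∈ H? Yes
(3) Inverses: for all a ∈ H, -a mod 21 ∈ H? Yes

Yes, H is a subgroup of ℤ_21


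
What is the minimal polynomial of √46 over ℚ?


√46 satisfies x² - 46 = 0, irreducible over ℚ since 46 is squarefree

Minimal polynomial: x² - 46


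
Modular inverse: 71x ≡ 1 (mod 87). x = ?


Use the extended Euclidean algorithm to write 1 = 71·s + 87·t; then s mod 87 is the inverse.
Euclidean algorithm:
  71 = 0·87 + 71
  87 = 1·71 + 16
  71 = 4·16 + 7
  16 = 2·7 + 2
  7 = 3·2 + 1
  2 = 2·1 + 0
gcd(71,87) = 1
Back-substitution gives: 71·(38) + 87·(-31) = 1
So 71⁻¹ ≡ 38 ≡ 38 (mod 87)
Check: 71 × 38 = 2698 ≡ 1 (mod 87) ✓

71⁻¹ ≡ 38 (mod 87)


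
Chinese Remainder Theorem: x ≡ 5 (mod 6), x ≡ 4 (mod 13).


m₁ = 6, m₂ = 13, gcd = 1, so CRT applies. M = m₁·m₂ = 78
Let M₁ = M/m₁ = 13, M₂ = M/m₂ = 6
Find y₁ ≡ M₁⁻¹ (mod m₁): 13⁻¹ ≡ 1 (mod 6)
Find y₂ ≡ M₂⁻¹ (mod m₂): 6⁻¹ ≡ 11 (mod 13)
x = a₁·M₁·y₁ + a₂·M₂·y₂ = 5·13·1 + 4·6·11 = 329
Reduce mod 78: x ≡ 17
Check: 17 mod 6 = 5 ✓, 17 mod 13 = 4 ✓

x ≡ 17 (mod 78)


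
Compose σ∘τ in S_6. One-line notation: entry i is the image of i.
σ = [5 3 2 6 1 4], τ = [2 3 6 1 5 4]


σ∘τ: apply τ first, then σ
1 →τ 2 →σ 3
2 →τ 3 →σ 2
3 →τ 6 →σ 4
4 →τ 1 →σ 5
5 →τ 5 →σ 1
6 →τ 4 →σ 6

σ∘τ = [3 2 4 5 1 6]


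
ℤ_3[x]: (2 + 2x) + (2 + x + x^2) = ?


Add coefficients mod 3:
x^0: 2 + 2 = 1 (mod 3)
x^1: 2 + 1 = 0 (mod 3)
x^2: 0 + 1 = 1 (mod 3)
Result: 1 + x^2

f + g = 1 + x^2


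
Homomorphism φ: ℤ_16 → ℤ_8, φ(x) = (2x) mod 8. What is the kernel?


Kernel = preimage of identity
ker(φ) = {x ∈ ℤ_16 : 2x ≡ 0 (mod 8)}. Since 8 | 16, φ is well-defined. The kernel is the cyclic subgroup ⟨4⟩ of ℤ_16 (order 4), i.e. {0, 4, 8, 12}

ker(φ) = {0, 4, 8, 12}


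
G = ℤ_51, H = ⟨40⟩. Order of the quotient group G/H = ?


|⟨40⟩| = n / gcd(40, 51) = 51 / 1 = 51
H is normal (ℤ_51 is abelian).
|G/H| = |G| / |H| = 51 / 51 = 1

|G/H| = 1


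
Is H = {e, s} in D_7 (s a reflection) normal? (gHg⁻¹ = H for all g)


H = {e, s} in D_7 (s a reflection)
r·s·r⁻¹ = sr⁻² ≠ s for n ≥ 3, so {e, s} is not closed under conjugation

No, not a normal subgroup


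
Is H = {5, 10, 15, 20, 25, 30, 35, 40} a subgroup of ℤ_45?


Subgroup test for H = {5, 10, 15, 20, 25, 30, 35, 40} in (ℤ_45, +):
(1) 0 ∈ H? No
(2) Closure: for all a,b ∈ H, (a+b) mod 45 ∈ H? No  [counterexample: 5 + 40 = 0 ∉ H]
(3) Inverses: for all a ∈ H, -a mod 45 ∈ H? Yes

No, H is not a subgroup of ℤ_45


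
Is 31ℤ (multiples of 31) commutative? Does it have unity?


31ℤ is a commutative ring under +,× but has no multiplicative identity (1 ∉ 31ℤ); it has no zero divisors, but without unity it is not an integral domain
Commutative: Yes
Integral domain: No
Has unity: No

31ℤ (multiples of 31): Commutative=Yes, Unity=No


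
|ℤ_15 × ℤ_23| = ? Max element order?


|ℤ_15 × ℤ_23| = 15 × 23 = 345
Max element order = lcm(15,23) = 345
Cyclic? Yes (gcd=1)

|ℤ_15×ℤ_23| = 345, max element order = 345


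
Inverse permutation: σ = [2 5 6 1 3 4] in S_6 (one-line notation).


To find σ⁻¹, swap domain and range:
σ(1) = 2 → σ⁻¹(2) = 1
σ(2) = 5 → σ⁻¹(5) = 2
σ(3) = 6 → σ⁻¹(6) = 3
σ(4) = 1 → σ⁻¹(1) = 4
σ(5) = 3 → σ⁻¹(3) = 5
σ(6) = 4 → σ⁻¹(4) = 6

σ⁻¹ = [4 1 5 6 2 3]


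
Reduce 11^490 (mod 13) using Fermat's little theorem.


Fermat's little theorem: if p is prime and gcd(a,p)=1, then a^(p-1) ≡ 1 (mod p)
p = 13 is prime, gcd(11,13) = 1
Reduce exponent: 490 mod 12 = 10
So 11^490 ≡ 11^10 (mod 13)
11^10 mod 13 = 10

11^490 ≡ 10 (mod 13)


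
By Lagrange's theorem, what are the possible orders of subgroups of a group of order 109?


Lagrange's theorem: |H| divides |G|
|G| = 109
Divisors of 109: 1, 109

Possible subgroup orders: {1, 109}


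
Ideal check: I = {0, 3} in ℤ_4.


Check ideal conditions for I = {0, 3} in ℤ_4:
(1) I is an additive subgroup? No
(2) For r ∈ ℤ_4 and a ∈ I: r·a ∈ I? No  [counterexample: r=2, a=3, r·a mod 4 = 2 ∉ I]

No, I is not an ideal of ℤ_4


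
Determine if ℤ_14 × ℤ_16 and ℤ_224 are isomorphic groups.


Comparing ℤ_14 × ℤ_16 and ℤ_224:
gcd(14,16) = 2 ≠ 1. Max element order in ℤ_14×ℤ_16 is lcm(14,16) = 112 < 224, so it has no element of order 224

No, ℤ_14 × ℤ_16 ≇ ℤ_224


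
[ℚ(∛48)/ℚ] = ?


∛48 has minimal polynomial x³ - 48 (irreducible over ℚ since 48 is not a perfect cube)

[ℚ(∛48)/ℚ] = 3


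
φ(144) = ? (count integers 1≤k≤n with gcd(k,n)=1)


Factor n: 144 = 2^4 × 3^2
φ(n) = n · ∏(1 - 1/p) over distinct primes p | n
φ(144) = 144 · (1 - 1/2) · (1 - 1/3) = 48

φ(144) = 48


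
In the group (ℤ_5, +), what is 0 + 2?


Operation: addition mod 5
0 + 2 = (a + b) mod 5 with a = 0, b = 2

0 + 2 = 2


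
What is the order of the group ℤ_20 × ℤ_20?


|A × B| = |A| · |B|
|ℤ_20 × ℤ_20| = 20 × 20 = 400

|ℤ_20 × ℤ_20| = 400


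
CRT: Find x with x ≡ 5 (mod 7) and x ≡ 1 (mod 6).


m₁ = 7, m₂ = 6, gcd = 1, so CRT applies. M = m₁·m₂ = 42
Let M₁ = M/m₁ = 6, M₂ = M/m₂ = 7
Find y₁ ≡ M₁⁻¹ (mod m₁): 6⁻¹ ≡ 6 (mod 7)
Find y₂ ≡ M₂⁻¹ (mod m₂): 7⁻¹ ≡ 1 (mod 6)
x = a₁·M₁·y₁ + a₂·M₂·y₂ = 5·6·6 + 1·7·1 = 187
Reduce mod 42: x ≡ 19
Check: 19 mod 7 = 5 ✓, 19 mod 6 = 1 ✓

x ≡ 19 (mod 42)


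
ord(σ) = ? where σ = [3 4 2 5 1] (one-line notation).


Cycle decomposition: (1 3 2 4 5)
Cycle lengths: 5
Order = lcm(5) = 5

ord(σ) = 5


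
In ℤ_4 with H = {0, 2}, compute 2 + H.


2 + H = {2 + h (mod 4) : h ∈ H}
2+0=2, 2+2=0
2 + H = {0, 2} = 0 + H

2 + H = {0, 2}


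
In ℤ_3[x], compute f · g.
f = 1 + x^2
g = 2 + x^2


Expand and collect like terms; reduce coefficients mod 3:
x^0: 1·2 = 2 ≡ 2 (mod 3)
x^1: 1·0 + 0·2 = 0 ≡ 0 (mod 3)
x^2: 1·1 + 0·0 + 1·2 = 3 ≡ 0 (mod 3)
x^3: 0·1 + 1·0 = 0 ≡ 0 (mod 3)
x^4: 1·1 = 1 ≡ 1 (mod 3)
Result: 2 + x^4

f · g = 2 + x^4


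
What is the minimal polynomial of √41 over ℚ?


√41 satisfies x² - 41 = 0, irreducible over ℚ since 41 is squarefree

Minimal polynomial: x² - 41


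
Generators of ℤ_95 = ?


g generates ℤ_n iff gcd(g,n) = 1
Prime factors of 95: 5, 19
Generators are g ∈ {1,...,94} not divisible by any of these primes.
Generators: {1, 2, 3, 4, 6, 7, 8, 9, 11, 12, 13, 14, 16, 17, 18, 21, 22, 23, 24, 26, 27, 28, 29, 31, 32, 33, 34, 36, 37, 39, 41, 42, 43, 44, 46, 47, 48, 49, 51, 52, 53, 54, 56, 58, 59, 61, 62, 63, 64, 66, 67, 68, 69, 71, 72, 73, 74, 77, 78, 79, 81, 82, 83, 84, 86, 87, 88, 89, 91, 92, 93, 94}
Number of generators = φ(95) = 72

Generators of ℤ_95 = {1, 2, 3, 4, 6, 7, 8, 9, 11, 12, 13, 14, 16, 17, 18, 21, 22, 23, 24, 26, 27, 28, 29, 31, 32, 33, 34, 36, 37, 39, 41, 42, 43, 44, 46, 47, 48, 49, 51, 52, 53, 54, 56, 58, 59, 61, 62, 63, 64, 66, 67, 68, 69, 71, 72, 73, 74, 77, 78, 79, 81, 82, 83, 84, 86, 87, 88, 89, 91, 92, 93, 94}


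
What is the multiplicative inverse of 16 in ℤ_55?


Use the extended Euclidean algorithm to write 1 = 16·s + 55·t; then s mod 55 is the inverse.
Euclidean algorithm:
  16 = 0·55 + 16
  55 = 3·16 + 7
  16 = 2·7 + 2
  7 = 3·2 + 1
  2 = 2·1 + 0
gcd(16,55) = 1
Back-substitution gives: 16·(-24) + 55·(7) = 1
So 16⁻¹ ≡ -24 ≡ 31 (mod 55)
Check: 16 × 31 = 496 ≡ 1 (mod 55) ✓

16⁻¹ ≡ 31 (mod 55)


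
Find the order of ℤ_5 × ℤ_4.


|A × B| = |A| · |B|
|ℤ_5 × ℤ_4| = 5 × 4 = 20

|ℤ_5 × ℤ_4| = 20


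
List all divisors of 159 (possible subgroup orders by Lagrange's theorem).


Lagrange's theorem: |H| divides |G|
|G| = 159
Divisors of 159: 1, 3, 53, 159

Possible subgroup orders: {1, 3, 53, 159}


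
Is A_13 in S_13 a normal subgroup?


H = A_13 in S_13
A_13 has index 2 in S_13, and every subgroup of index 2 is normal

Yes, normal subgroup


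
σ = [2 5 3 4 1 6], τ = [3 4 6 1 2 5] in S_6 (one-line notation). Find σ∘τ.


σ∘τ: apply τ first, then σ
1 →τ 3 →σ 3
2 →τ 4 →σ 4
3 →τ 6 →σ 6
4 →τ 1 →σ 2
5 →τ 2 →σ 5
6 →τ 5 →σ 1

σ∘τ = [3 4 6 2 5 1]


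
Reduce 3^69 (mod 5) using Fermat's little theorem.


Fermat's little theorem: if p is prime and gcd(a,p)=1, then a^(p-1) ≡ 1 (mod p)
p = 5 is prime, gcd(3,5) = 1
Reduce exponent: 69 mod 4 = 1
So 3^69 ≡ 3^1 (mod 5)
3^1 mod 5 = 3

3^69 ≡ 3 (mod 5)


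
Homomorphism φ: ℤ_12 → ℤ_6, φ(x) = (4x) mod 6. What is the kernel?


Kernel = preimage of identity
ker(φ) = {x ∈ ℤ_12 : 4x ≡ 0 (mod 6)}. Since 6 | 12, φ is well-defined. The kernel is the cyclic subgroup ⟨3⟩ of ℤ_12 (order 4), i.e. {0, 3, 6, 9}

ker(φ) = {0, 3, 6, 9}


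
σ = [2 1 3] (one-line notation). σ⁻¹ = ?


To find σ⁻¹, swap domain and range:
σ(1) = 2 → σ⁻¹(2) = 1
σ(2) = 1 → σ⁻¹(1) = 2
σ(3) = 3 → σ⁻¹(3) = 3

σ⁻¹ = [2 1 3]


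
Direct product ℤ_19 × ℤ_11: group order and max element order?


|ℤ_19 × ℤ_11| = 19 × 11 = 209
Max element order = lcm(19,11) = 209
Cyclic? Yes (gcd=1)

|ℤ_19×ℤ_11| = 209, max element order = 209


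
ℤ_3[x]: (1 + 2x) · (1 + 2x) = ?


Expand and collect like terms; reduce coefficients mod 3:
x^0: 1·1 = 1 ≡ 1 (mod 3)
x^1: 1·2 + 2·1 = 4 ≡ 1 (mod 3)
x^2: 2·2 = 4 ≡ 1 (mod 3)
Result: 1 + x + x^2

f · g = 1 + x + x^2


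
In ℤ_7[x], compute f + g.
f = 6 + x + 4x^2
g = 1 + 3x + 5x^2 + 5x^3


Add coefficients mod 7:
x^0: 6 + 1 = 0 (mod 7)
x^1: 1 + 3 = 4 (mod 7)
x^2: 4 + 5 = 2 (mod 7)
x^3: 0 + 5 = 5 (mod 7)
Result: 4x + 2x^2 + 5x^3

f + g = 4x + 2x^2 + 5x^3


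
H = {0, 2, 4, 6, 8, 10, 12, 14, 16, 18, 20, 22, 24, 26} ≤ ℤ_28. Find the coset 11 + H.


11 + H = {11 + h (mod 28) : h ∈ H}
11+0=11, 11+2=13, 11+4=15, 11+6=17, 11+8=19, 11+10=21, 11+12=23, 11+14=25, 11+16=27, 11+18=1, 11+20=3, 11+22=5, 11+24=7, 11+26=9
11 + H = {1, 3, 5, 7, 9, 11, 13, 15, 17, 19, 21, 23, 25, 27} = 1 + H

11 + H = {1, 3, 5, 7, 9, 11, 13, 15, 17, 19, 21, 23, 25, 27}


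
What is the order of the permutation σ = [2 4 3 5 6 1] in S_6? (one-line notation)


Cycle decomposition: (1 2 4 5 6)
Cycle lengths: 5
Order = lcm(5) = 5

ord(σ) = 5


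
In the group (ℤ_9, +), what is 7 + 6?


Operation: addition mod 9
7 + 6 = (a + b) mod 9 with a = 7, b = 6

7 + 6 = 4


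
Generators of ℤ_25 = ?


g generates ℤ_n iff gcd(g,n) = 1
Prime factors of 25: 5
Generators are g ∈ {1,...,24} not divisible by any of these primes.
Generators: {1, 2, 3, 4, 6, 7, 8, 9, 11, 12, 13, 14, 16, 17, 18, 19, 21, 22, 23, 24}
Number of generators = φ(25) = 20

Generators of ℤ_25 = {1, 2, 3, 4, 6, 7, 8, 9, 11, 12, 13, 14, 16, 17, 18, 19, 21, 22, 23, 24}


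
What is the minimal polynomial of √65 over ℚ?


√65 satisfies x² - 65 = 0, irreducible over ℚ since 65 is squarefree

Minimal polynomial: x² - 65


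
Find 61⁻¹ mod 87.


Use the extended Euclidean algorithm to write 1 = 61·s + 87·t; then s mod 87 is the inverse.
Euclidean algorithm:
  61 = 0·87 + 61
  87 = 1·61 + 26
  61 = 2·26 + 9
  26 = 2·9 + 8
  9 = 1·8 + 1
  8 = 8·1 + 0
gcd(61,87) = 1
Back-substitution gives: 61·(10) + 87·(-7) = 1
So 61⁻¹ ≡ 10 ≡ 10 (mod 87)
Check: 61 × 10 = 610 ≡ 1 (mod 87) ✓

61⁻¹ ≡ 10 (mod 87)


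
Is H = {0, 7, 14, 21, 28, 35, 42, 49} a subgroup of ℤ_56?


Subgroup test for H = {0, 7, 14, 21, 28, 35, 42, 49} in (ℤ_56, +):
(1) 0 ∈ H? Yes
(2) Closure: for all a,b ∈ H, (a+b) mod 56 ∈ H? Yes
(3) Inverses: for all a ∈ H, -a mod 56 ∈ H? Yes

Yes, H is a subgroup of ℤ_56


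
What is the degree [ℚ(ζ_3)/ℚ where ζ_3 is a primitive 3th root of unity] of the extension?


[ℚ(ζ_n):ℚ] = deg Φ_n(x) = φ(n). Here φ(3) = 2

[ℚ(ζ_3)/ℚ where ζ_3 is a primitive 3th root of unity] = 2


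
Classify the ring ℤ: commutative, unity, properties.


integers form a commutative ring with unity 1; no zero divisors
Commutative: Yes
Integral domain: Yes
Has unity: Yes

ℤ: Commutative=Yes, Unity=Yes


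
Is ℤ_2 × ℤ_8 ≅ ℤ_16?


Comparing ℤ_2 × ℤ_8 and ℤ_16:
gcd(2,8) = 2 ≠ 1. Max element order in ℤ_2×ℤ_8 is lcm(2,8) = 8 < 16, so it has no element of order 16

No, ℤ_2 × ℤ_8 ≇ ℤ_16


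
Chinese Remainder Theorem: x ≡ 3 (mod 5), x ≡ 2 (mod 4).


m₁ = 5, m₂ = 4, gcd = 1, so CRT applies. M = m₁·m₂ = 20
Let M₁ = M/m₁ = 4, M₂ = M/m₂ = 5
Find y₁ ≡ M₁⁻¹ (mod m₁): 4⁻¹ ≡ 4 (mod 5)
Find y₂ ≡ M₂⁻¹ (mod m₂): 5⁻¹ ≡ 1 (mod 4)
x = a₁·M₁·y₁ + a₂·M₂·y₂ = 3·4·4 + 2·5·1 = 58
Reduce mod 20: x ≡ 18
Check: 18 mod 5 = 3 ✓, 18 mod 4 = 2 ✓

x ≡ 18 (mod 20)


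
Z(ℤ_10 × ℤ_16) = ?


Z(G) = {g ∈ G | gx = xg for all x ∈ G}
Direct product of abelian groups is abelian, so Z(G) = G

Z(ℤ_10 × ℤ_16) = ℤ_10 × ℤ_16


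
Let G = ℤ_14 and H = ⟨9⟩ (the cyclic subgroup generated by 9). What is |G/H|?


|⟨9⟩| = n / gcd(9, 14) = 14 / 1 = 14
H is normal (ℤ_14 is abelian).
|G/H| = |G| / |H| = 14 / 14 = 1

|G/H| = 1


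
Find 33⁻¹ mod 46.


Use the extended Euclidean algorithm to write 1 = 33·s + 46·t; then s mod 46 is the inverse.
Euclidean algorithm:
  33 = 0·46 + 33
  46 = 1·33 + 13
  33 = 2·13 + 7
  13 = 1·7 + 6
  7 = 1·6 + 1
  6 = 6·1 + 0
gcd(33,46) = 1
Back-substitution gives: 33·(7) + 46·(-5) = 1
So 33⁻¹ ≡ 7 ≡ 7 (mod 46)
Check: 33 × 7 = 231 ≡ 1 (mod 46) ✓

33⁻¹ ≡ 7 (mod 46)


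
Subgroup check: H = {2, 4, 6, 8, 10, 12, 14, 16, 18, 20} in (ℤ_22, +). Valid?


Subgroup test for H = {2, 4, 6, 8, 10, 12, 14, 16, 18, 20} in (ℤ_22, +):
(1) 0 ∈ H? No
(2) Closure: for all a,b ∈ H, (a+b) mod 22 ∈ H? No  [counterexample: 2 + 20 = 0 ∉ H]
(3) Inverses: for all a ∈ H, -a mod 22 ∈ H? Yes

No, H is not a subgroup of ℤ_22


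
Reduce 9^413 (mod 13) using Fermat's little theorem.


Fermat's little theorem: if p is prime and gcd(a,p)=1, then a^(p-1) ≡ 1 (mod p)
p = 13 is prime, gcd(9,13) = 1
Reduce exponent: 413 mod 12 = 5
So 9^413 ≡ 9^5 (mod 13)
9^5 mod 13 = 3

9^413 ≡ 3 (mod 13)


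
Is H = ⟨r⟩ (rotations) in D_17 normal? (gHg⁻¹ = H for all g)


H = ⟨r⟩ (rotations) in D_17
The rotation subgroup ⟨r⟩ has index 2 in D_17, so it is normal

Yes, normal subgroup


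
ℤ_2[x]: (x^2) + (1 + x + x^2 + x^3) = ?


Add coefficients mod 2:
x^0: 0 + 1 = 1 (mod 2)
x^1: 0 + 1 = 1 (mod 2)
x^2: 1 + 1 = 0 (mod 2)
x^3: 0 + 1 = 1 (mod 2)
Result: 1 + x + x^3

f + g = 1 + x + x^3


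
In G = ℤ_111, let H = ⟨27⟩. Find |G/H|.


|⟨27⟩| = n / gcd(27, 111) = 111 / 3 = 37
H is normal (ℤ_111 is abelian).
|G/H| = |G| / |H| = 111 / 37 = 3

|G/H| = 3


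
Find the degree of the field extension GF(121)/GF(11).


GF(121) = GF(11^2), so the extension degree is 2

[GF(121)/GF(11)] = 2


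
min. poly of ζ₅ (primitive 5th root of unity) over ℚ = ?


ζ₅ is a root of Φ₅(x) = x⁴ + x³ + x² + x + 1, irreducible over ℚ

Minimal polynomial: x⁴ + x³ + x² + x + 1


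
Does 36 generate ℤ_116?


g generates ℤ_n iff gcd(g, n) = 1
gcd(36, 116) = 4
Since gcd = 4 ≠ 1, ⟨36⟩ has order 29 < 116, so 36 is not a generator.

No, 36 does not generate ℤ_116


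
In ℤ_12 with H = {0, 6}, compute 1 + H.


1 + H = {1 + h (mod 12) : h ∈ H}
1+0=1, 1+6=7

1 + H = {1, 7}


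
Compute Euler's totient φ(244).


Factor n: 244 = 2^2 × 61
φ(n) = n · ∏(1 - 1/p) over distinct primes p | n
φ(244) = 244 · (1 - 1/2) · (1 - 1/61) = 120

φ(244) = 120


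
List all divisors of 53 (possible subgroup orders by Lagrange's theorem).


Lagrange's theorem: |H| divides |G|
|G| = 53
Divisors of 53: 1, 53

Possible subgroup orders: {1, 53}


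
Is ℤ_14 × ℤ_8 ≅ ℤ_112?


Comparing ℤ_14 × ℤ_8 and ℤ_112:
gcd(14,8) = 2 ≠ 1. Max element order in ℤ_14×ℤ_8 is lcm(14,8) = 56 < 112, so it has no element of order 112

No, ℤ_14 × ℤ_8 ≇ ℤ_112


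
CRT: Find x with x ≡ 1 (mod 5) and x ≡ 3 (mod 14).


m₁ = 5, m₂ = 14, gcd = 1, so CRT applies. M = m₁·m₂ = 70
Let M₁ = M/m₁ = 14, M₂ = M/m₂ = 5
Find y₁ ≡ M₁⁻¹ (mod m₁): 14⁻¹ ≡ 4 (mod 5)
Find y₂ ≡ M₂⁻¹ (mod m₂): 5⁻¹ ≡ 3 (mod 14)
x = a₁·M₁·y₁ + a₂·M₂·y₂ = 1·14·4 + 3·5·3 = 101
Reduce mod 70: x ≡ 31
Check: 31 mod 5 = 1 ✓, 31 mod 14 = 3 ✓

x ≡ 31 (mod 70)


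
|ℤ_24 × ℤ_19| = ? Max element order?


|ℤ_24 × ℤ_19| = 24 × 19 = 456
Max element order = lcm(24,19) = 456
Cyclic? Yes (gcd=1)

|ℤ_24×ℤ_19| = 456, max element order = 456


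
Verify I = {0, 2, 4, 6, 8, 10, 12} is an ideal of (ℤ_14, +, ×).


Check ideal conditions for I = {0, 2, 4, 6, 8, 10, 12} in ℤ_14:
(1) I is an additive subgroup? Yes
(2) For r ∈ ℤ_14 and a ∈ I: r·a ∈ I? Yes

Yes, I is an ideal of ℤ_14


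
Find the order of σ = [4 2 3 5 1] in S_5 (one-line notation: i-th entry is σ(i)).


Cycle decomposition: (1 4 5)
Cycle lengths: 3
Order = lcm(3) = 3

ord(σ) = 3


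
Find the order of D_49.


|D_n| = 2n (n rotations and n reflections)
|D_49| = 2×49 = 98

|D_49| = 98


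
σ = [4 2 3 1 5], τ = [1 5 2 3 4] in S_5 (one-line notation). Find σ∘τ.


σ∘τ: apply τ first, then σ
1 →τ 1 →σ 4
2 →τ 5 →σ 5
3 →τ 2 →σ 2
4 →τ 3 →σ 3
5 →τ 4 →σ 1

σ∘τ = [4 5 2 3 1]


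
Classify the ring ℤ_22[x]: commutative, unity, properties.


ℤ_22 has zero divisors (2·11 ≡ 0), and these lift to constant zero divisors in ℤ_22[x]; so not an integral domain
Commutative: Yes
Integral domain: No
Has unity: Yes

ℤ_22[x]: Commutative=Yes, Unity=Yes


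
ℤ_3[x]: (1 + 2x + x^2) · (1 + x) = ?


Expand and collect like terms; reduce coefficients mod 3:
x^0: 1·1 = 1 ≡ 1 (mod 3)
x^1: 1·1 + 2·1 = 3 ≡ 0 (mod 3)
x^2: 2·1 + 1·1 = 3 ≡ 0 (mod 3)
x^3: 1·1 = 1 ≡ 1 (mod 3)
Result: 1 + x^3

f · g = 1 + x^3


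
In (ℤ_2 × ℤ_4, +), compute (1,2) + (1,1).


Operation: componentwise addition mod (2, 4)
(1,2) + (1,1) = ((a₁+b₁) mod 2, (a₂+b₂) mod 4) with a = (1,2), b = (1,1)

(1,2) + (1,1) = (0,3)


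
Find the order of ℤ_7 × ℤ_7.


|A × B| = |A| · |B|
|ℤ_7 × ℤ_7| = 7 × 7 = 49

|ℤ_7 × ℤ_7| = 49


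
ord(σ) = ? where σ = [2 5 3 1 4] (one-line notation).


Cycle decomposition: (1 2 5 4)
Cycle lengths: 4
Order = lcm(4) = 4

ord(σ) = 4


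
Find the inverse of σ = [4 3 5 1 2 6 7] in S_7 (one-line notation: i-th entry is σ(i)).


To find σ⁻¹, swap domain and range:
σ(1) = 4 → σ⁻¹(4) = 1
σ(2) = 3 → σ⁻¹(3) = 2
σ(3) = 5 → σ⁻¹(5) = 3
σ(4) = 1 → σ⁻¹(1) = 4
σ(5) = 2 → σ⁻¹(2) = 5
σ(6) = 6 → σ⁻¹(6) = 6
σ(7) = 7 → σ⁻¹(7) = 7

σ⁻¹ = [4 5 2 1 3 6 7]


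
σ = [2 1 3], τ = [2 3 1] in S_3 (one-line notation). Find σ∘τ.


σ∘τ: apply τ first, then σ
1 →τ 2 →σ 1
2 →τ 3 →σ 3
3 →τ 1 →σ 2

σ∘τ = [1 3 2]


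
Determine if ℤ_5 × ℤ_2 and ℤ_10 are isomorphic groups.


Comparing ℤ_5 × ℤ_2 and ℤ_10:
gcd(5,2) = 1, so ℤ_5 × ℤ_2 ≅ ℤ_10 (CRT)

Yes, ℤ_5 × ℤ_2 ≅ ℤ_10


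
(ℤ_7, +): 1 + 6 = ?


Operation: addition mod 7
1 + 6 = (a + b) mod 7 with a = 1, b = 6

1 + 6 = 0


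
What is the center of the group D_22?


Z(G) = {g ∈ G | gx = xg for all x ∈ G}
For even n, Z(D_n) = {e, r^(n/2)}: the 180° rotation r^11 commutes with every reflection and rotation

Z(D_22) = {e, r^11}


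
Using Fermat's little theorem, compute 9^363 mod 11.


Fermat's little theorem: if p is prime and gcd(a,p)=1, then a^(p-1) ≡ 1 (mod p)
p = 11 is prime, gcd(9,11) = 1
Reduce exponent: 363 mod 10 = 3
So 9^363 ≡ 9^3 (mod 11)
9^3 mod 11 = 3

9^363 ≡ 3 (mod 11)


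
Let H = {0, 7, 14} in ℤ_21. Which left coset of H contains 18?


18 + H = {18 + h (mod 21) : h ∈ H}
18+0=18, 18+7=4, 18+14=11
18 + H = {4, 11, 18} = 4 + H

18 + H = {4, 11, 18}


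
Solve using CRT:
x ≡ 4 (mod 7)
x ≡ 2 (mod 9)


m₁ = 7, m₂ = 9, gcd = 1, so CRT applies. M = m₁·m₂ = 63
Let M₁ = M/m₁ = 9, M₂ = M/m₂ = 7
Find y₁ ≡ M₁⁻¹ (mod m₁): 9⁻¹ ≡ 4 (mod 7)
Find y₂ ≡ M₂⁻¹ (mod m₂): 7⁻¹ ≡ 4 (mod 9)
x = a₁·M₁·y₁ + a₂·M₂·y₂ = 4·9·4 + 2·7·4 = 200
Reduce mod 63: x ≡ 11
Check: 11 mod 7 = 4 ✓, 11 mod 9 = 2 ✓

x ≡ 11 (mod 63)


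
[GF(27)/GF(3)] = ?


GF(27) = GF(3^3), so the extension degree is 3

[GF(27)/GF(3)] = 3


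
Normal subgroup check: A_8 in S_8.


H = A_8 in S_8
A_8 has index 2 in S_8, and every subgroup of index 2 is normal

Yes, normal subgroup


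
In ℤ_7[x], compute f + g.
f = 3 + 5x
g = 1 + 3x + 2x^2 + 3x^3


Add coefficients mod 7:
x^0: 3 + 1 = 4 (mod 7)
x^1: 5 + 3 = 1 (mod 7)
x^2: 0 + 2 = 2 (mod 7)
x^3: 0 + 3 = 3 (mod 7)
Result: 4 + x + 2x^2 + 3x^3

f + g = 4 + x + 2x^2 + 3x^3


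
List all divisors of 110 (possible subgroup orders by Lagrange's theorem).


Lagrange's theorem: |H| divides |G|
|G| = 110
Divisors of 110: 1, 2, 5, 10, 11, 22, 55, 110

Possible subgroup orders: {1, 2, 5, 10, 11, 22, 55, 110}


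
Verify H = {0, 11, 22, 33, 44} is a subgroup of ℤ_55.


Subgroup test for H = {0, 11, 22, 33, 44} in (ℤ_55, +):
(1) 0 ∈ H? Yes
(2) Closure: for all a,b ∈ H, (a+b) mod 55 ∈ H? Yes
(3) Inverses: for all a ∈ H, -a mod 55 ∈ H? Yes

Yes, H is a subgroup of ℤ_55


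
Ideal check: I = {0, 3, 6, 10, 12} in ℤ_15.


Check ideal conditions for I = {0, 3, 6, 10, 12} in ℤ_15:
(1) I is an additive subgroup? No
(2) For r ∈ ℤ_15 and a ∈ I: r·a ∈ I? No  [counterexample: r=2, a=10, r·a mod 15 = 5 ∉ I]

No, I is not an ideal of ℤ_15


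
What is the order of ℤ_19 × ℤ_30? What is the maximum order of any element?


|ℤ_19 × ℤ_30| = 19 × 30 = 570
Max element order = lcm(19,30) = 570
Cyclic? Yes (gcd=1)

|ℤ_19×ℤ_30| = 570, max element order = 570


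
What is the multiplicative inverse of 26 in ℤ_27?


Use the extended Euclidean algorithm to write 1 = 26·s + 27·t; then s mod 27 is the inverse.
Euclidean algorithm:
  26 = 0·27 + 26
  27 = 1·26 + 1
  26 = 26·1 + 0
gcd(26,27) = 1
Back-substitution gives: 26·(-1) + 27·(1) = 1
So 26⁻¹ ≡ -1 ≡ 26 (mod 27)
Check: 26 × 26 = 676 ≡ 1 (mod 27) ✓

26⁻¹ ≡ 26 (mod 27)


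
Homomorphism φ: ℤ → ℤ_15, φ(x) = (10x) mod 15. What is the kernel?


Kernel = preimage of identity
ker(φ) = {x ∈ ℤ : 10x ≡ 0 (mod 15)}. gcd(10,15) = 5, so 10x ≡ 0 (mod 15) ⟺ x ≡ 0 (mod 15/5 = 3). Hence ker(φ) = 3ℤ

ker(φ) = 3ℤ


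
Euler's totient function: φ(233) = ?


Factor n: 233 = 233
φ(n) = n · ∏(1 - 1/p) over distinct primes p | n
φ(233) = 233 · (1 - 1/233) = 232

φ(233) = 232


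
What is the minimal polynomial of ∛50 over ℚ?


∛50 satisfies x³ - 50 = 0, irreducible over ℚ (no rational root; 50 is not a perfect cube)

Minimal polynomial: x³ - 50


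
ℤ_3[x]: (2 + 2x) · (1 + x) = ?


Expand and collect like terms; reduce coefficients mod 3:
x^0: 2·1 = 2 ≡ 2 (mod 3)
x^1: 2·1 + 2·1 = 4 ≡ 1 (mod 3)
x^2: 2·1 = 2 ≡ 2 (mod 3)
Result: 2 + x + 2x^2

f · g = 2 + x + 2x^2


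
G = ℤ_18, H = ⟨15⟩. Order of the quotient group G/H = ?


|⟨15⟩| = n / gcd(15, 18) = 18 / 3 = 6
H is normal (ℤ_18 is abelian).
|G/H| = |G| / |H| = 18 / 6 = 3

|G/H| = 3


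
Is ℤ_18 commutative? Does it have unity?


ℤ_18 is a commutative ring with unity 1; 18 = 2×9 is composite, so 2·9 ≡ 0 gives zero divisors (not an integral domain)
Commutative: Yes
Integral domain: No
Has unity: Yes

ℤ_18: Commutative=Yes, Unity=Yes


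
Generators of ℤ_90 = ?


g generates ℤ_n iff gcd(g,n) = 1
Prime factors of 90: 2, 3, 5
Generators are g ∈ {1,...,89} not divisible by any of these primes.
Generators: {1, 7, 11, 13, 17, 19, 23, 29, 31, 37, 41, 43, 47, 49, 53, 59, 61, 67, 71, 73, 77, 79, 83, 89}
Number of generators = φ(90) = 24

Generators of ℤ_90 = {1, 7, 11, 13, 17, 19, 23, 29, 31, 37, 41, 43, 47, 49, 53, 59, 61, 67, 71, 73, 77, 79, 83, 89}


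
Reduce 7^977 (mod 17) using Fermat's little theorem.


Fermat's little theorem: if p is prime and gcd(a,p)=1, then a^(p-1) ≡ 1 (mod p)
p = 17 is prime, gcd(7,17) = 1
Reduce exponent: 977 mod 16 = 1
So 7^977 ≡ 7^1 (mod 17)
7^1 mod 17 = 7

7^977 ≡ 7 (mod 17)


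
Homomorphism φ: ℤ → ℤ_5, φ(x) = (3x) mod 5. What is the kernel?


Kernel = preimage of identity
ker(φ) = {x ∈ ℤ : 3x ≡ 0 (mod 5)}. gcd(3,5) = 1, so 3x ≡ 0 (mod 5) ⟺ x ≡ 0 (mod 5/1 = 5). Hence ker(φ) = 5ℤ

ker(φ) = 5ℤ


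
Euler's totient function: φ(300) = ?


Factor n: 300 = 2^2 × 3 × 5^2
φ(n) = n · ∏(1 - 1/p) over distinct primes p | n
φ(300) = 300 · (1 - 1/2) · (1 - 1/3) · (1 - 1/5) = 80

φ(300) = 80


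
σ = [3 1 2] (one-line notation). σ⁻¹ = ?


To find σ⁻¹, swap domain and range:
σ(1) = 3 → σ⁻¹(3) = 1
σ(2) = 1 → σ⁻¹(1) = 2
σ(3) = 2 → σ⁻¹(2) = 3

σ⁻¹ = [2 3 1]


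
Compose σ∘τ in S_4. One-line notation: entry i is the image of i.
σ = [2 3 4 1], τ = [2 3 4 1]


σ∘τ: apply τ first, then σ
1 →τ 2 →σ 3
2 →τ 3 →σ 4
3 →τ 4 →σ 1
4 →τ 1 →σ 2

σ∘τ = [3 4 1 2]


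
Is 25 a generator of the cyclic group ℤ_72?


g generates ℤ_n iff gcd(g, n) = 1
gcd(25, 72) = 1
Since gcd = 1, 25 is a generator.

Yes, 25 generates ℤ_72


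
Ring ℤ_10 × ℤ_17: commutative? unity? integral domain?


Direct product ring; commutative with unity (1,1); but (1,0)·(0,1) = (0,0) gives zero divisors, so not an integral domain
Commutative: Yes
Integral domain: No
Has unity: Yes

ℤ_10 × ℤ_17: Commutative=Yes, Unity=Yes


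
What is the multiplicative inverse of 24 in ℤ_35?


Use the extended Euclidean algorithm to write 1 = 24·s + 35·t; then s mod 35 is the inverse.
Euclidean algorithm:
  24 = 0·35 + 24
  35 = 1·24 + 11
  24 = 2·11 + 2
  11 = 5·2 + 1
  2 = 2·1 + 0
gcd(24,35) = 1
Back-substitution gives: 24·(-16) + 35·(11) = 1
So 24⁻¹ ≡ -16 ≡ 19 (mod 35)
Check: 24 × 19 = 456 ≡ 1 (mod 35) ✓

24⁻¹ ≡ 19 (mod 35)


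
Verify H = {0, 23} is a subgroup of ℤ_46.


Subgroup test for H = {0, 23} in (ℤ_46, +):
(1) 0 ∈ H? Yes
(2) Closure: for all a,b ∈ H, (a+b) mod 46 ∈ H? Yes
(3) Inverses: for all a ∈ H, -a mod 46 ∈ H? Yes

Yes, H is a subgroup of ℤ_46


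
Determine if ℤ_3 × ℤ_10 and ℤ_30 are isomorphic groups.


Comparing ℤ_3 × ℤ_10 and ℤ_30:
gcd(3,10) = 1, so ℤ_3 × ℤ_10 ≅ ℤ_30 (CRT)

Yes, ℤ_3 × ℤ_10 ≅ ℤ_30


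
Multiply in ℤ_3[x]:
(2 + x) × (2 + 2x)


Expand and collect like terms; reduce coefficients mod 3:
x^0: 2·2 = 4 ≡ 1 (mod 3)
x^1: 2·2 + 1·2 = 6 ≡ 0 (mod 3)
x^2: 1·2 = 2 ≡ 2 (mod 3)
Result: 1 + 2x^2

f · g = 1 + 2x^2


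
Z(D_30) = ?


Z(G) = {g ∈ G | gx = xg for all x ∈ G}
For even n, Z(D_n) = {e, r^(n/2)}: the 180° rotation r^15 commutes with every reflection and rotation

Z(D_30) = {e, r^15}


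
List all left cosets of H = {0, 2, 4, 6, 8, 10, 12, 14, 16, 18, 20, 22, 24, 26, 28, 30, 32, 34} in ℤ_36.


H = {0, 2, 4, 6, 8, 10, 12, 14, 16, 18, 20, 22, 24, 26, 28, 30, 32, 34}, |H| = 18
Number of cosets = |G|/|H| = 36/18 = 2
0 + H = {0, 2, 4, 6, 8, 10, 12, 14, 16, 18, 20, 22, 24, 26, 28, 30, 32, 34}
1 + H = {1, 3, 5, 7, 9, 11, 13, 15, 17, 19, 21, 23, 25, 27, 29, 31, 33, 35}

Cosets: 0+H={0,2,4,6,8,10,12,14,16,18,20,22,24,26,28,30,32,34}; 1+H={1,3,5,7,9,11,13,15,17,19,21,23,25,27,29,31,33,35}


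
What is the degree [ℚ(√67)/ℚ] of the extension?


√67 has minimal polynomial x² - 67 (irreducible over ℚ since 67 is squarefree)

[ℚ(√67)/ℚ] = 2


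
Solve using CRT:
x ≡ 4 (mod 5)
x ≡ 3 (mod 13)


m₁ = 5, m₂ = 13, gcd = 1, so CRT applies. M = m₁·m₂ = 65
Let M₁ = M/m₁ = 13, M₂ = M/m₂ = 5
Find y₁ ≡ M₁⁻¹ (mod m₁): 13⁻¹ ≡ 2 (mod 5)
Find y₂ ≡ M₂⁻¹ (mod m₂): 5⁻¹ ≡ 8 (mod 13)
x = a₁·M₁·y₁ + a₂·M₂·y₂ = 4·13·2 + 3·5·8 = 224
Reduce mod 65: x ≡ 29
Check: 29 mod 5 = 4 ✓, 29 mod 13 = 3 ✓

x ≡ 29 (mod 65)


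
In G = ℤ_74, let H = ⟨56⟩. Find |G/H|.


|⟨56⟩| = n / gcd(56, 74) = 74 / 2 = 37
H is normal (ℤ_74 is abelian).
|G/H| = |G| / |H| = 74 / 37 = 2

|G/H| = 2
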